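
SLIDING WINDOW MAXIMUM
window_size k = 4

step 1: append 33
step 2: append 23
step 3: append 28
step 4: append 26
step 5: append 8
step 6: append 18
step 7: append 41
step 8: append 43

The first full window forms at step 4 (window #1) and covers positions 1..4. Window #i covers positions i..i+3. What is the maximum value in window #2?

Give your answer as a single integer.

step 1: append 33 -> window=[33] (not full yet)
step 2: append 23 -> window=[33, 23] (not full yet)
step 3: append 28 -> window=[33, 23, 28] (not full yet)
step 4: append 26 -> window=[33, 23, 28, 26] -> max=33
step 5: append 8 -> window=[23, 28, 26, 8] -> max=28
Window #2 max = 28

Answer: 28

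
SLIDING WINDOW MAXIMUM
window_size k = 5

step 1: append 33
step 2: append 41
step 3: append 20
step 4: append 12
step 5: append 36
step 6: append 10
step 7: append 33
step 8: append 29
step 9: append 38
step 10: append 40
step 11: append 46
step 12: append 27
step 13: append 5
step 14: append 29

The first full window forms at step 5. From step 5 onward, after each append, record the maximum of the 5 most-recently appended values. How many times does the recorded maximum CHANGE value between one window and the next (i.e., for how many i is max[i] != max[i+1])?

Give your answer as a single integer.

Answer: 4

Derivation:
step 1: append 33 -> window=[33] (not full yet)
step 2: append 41 -> window=[33, 41] (not full yet)
step 3: append 20 -> window=[33, 41, 20] (not full yet)
step 4: append 12 -> window=[33, 41, 20, 12] (not full yet)
step 5: append 36 -> window=[33, 41, 20, 12, 36] -> max=41
step 6: append 10 -> window=[41, 20, 12, 36, 10] -> max=41
step 7: append 33 -> window=[20, 12, 36, 10, 33] -> max=36
step 8: append 29 -> window=[12, 36, 10, 33, 29] -> max=36
step 9: append 38 -> window=[36, 10, 33, 29, 38] -> max=38
step 10: append 40 -> window=[10, 33, 29, 38, 40] -> max=40
step 11: append 46 -> window=[33, 29, 38, 40, 46] -> max=46
step 12: append 27 -> window=[29, 38, 40, 46, 27] -> max=46
step 13: append 5 -> window=[38, 40, 46, 27, 5] -> max=46
step 14: append 29 -> window=[40, 46, 27, 5, 29] -> max=46
Recorded maximums: 41 41 36 36 38 40 46 46 46 46
Changes between consecutive maximums: 4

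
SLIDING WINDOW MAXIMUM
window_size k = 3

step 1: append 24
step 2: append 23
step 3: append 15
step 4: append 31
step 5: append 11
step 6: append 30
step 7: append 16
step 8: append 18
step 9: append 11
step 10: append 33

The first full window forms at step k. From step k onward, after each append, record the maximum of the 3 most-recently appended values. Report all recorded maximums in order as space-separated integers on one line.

step 1: append 24 -> window=[24] (not full yet)
step 2: append 23 -> window=[24, 23] (not full yet)
step 3: append 15 -> window=[24, 23, 15] -> max=24
step 4: append 31 -> window=[23, 15, 31] -> max=31
step 5: append 11 -> window=[15, 31, 11] -> max=31
step 6: append 30 -> window=[31, 11, 30] -> max=31
step 7: append 16 -> window=[11, 30, 16] -> max=30
step 8: append 18 -> window=[30, 16, 18] -> max=30
step 9: append 11 -> window=[16, 18, 11] -> max=18
step 10: append 33 -> window=[18, 11, 33] -> max=33

Answer: 24 31 31 31 30 30 18 33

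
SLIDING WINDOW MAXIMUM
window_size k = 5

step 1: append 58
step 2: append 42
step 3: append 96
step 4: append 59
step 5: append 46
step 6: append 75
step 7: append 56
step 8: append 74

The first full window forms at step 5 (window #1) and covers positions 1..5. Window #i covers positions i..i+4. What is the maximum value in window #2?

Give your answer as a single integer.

step 1: append 58 -> window=[58] (not full yet)
step 2: append 42 -> window=[58, 42] (not full yet)
step 3: append 96 -> window=[58, 42, 96] (not full yet)
step 4: append 59 -> window=[58, 42, 96, 59] (not full yet)
step 5: append 46 -> window=[58, 42, 96, 59, 46] -> max=96
step 6: append 75 -> window=[42, 96, 59, 46, 75] -> max=96
Window #2 max = 96

Answer: 96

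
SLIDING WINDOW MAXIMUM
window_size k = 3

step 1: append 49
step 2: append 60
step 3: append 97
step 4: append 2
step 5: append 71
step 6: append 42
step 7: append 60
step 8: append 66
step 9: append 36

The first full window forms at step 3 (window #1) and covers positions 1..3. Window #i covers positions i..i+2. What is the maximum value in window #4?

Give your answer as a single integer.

step 1: append 49 -> window=[49] (not full yet)
step 2: append 60 -> window=[49, 60] (not full yet)
step 3: append 97 -> window=[49, 60, 97] -> max=97
step 4: append 2 -> window=[60, 97, 2] -> max=97
step 5: append 71 -> window=[97, 2, 71] -> max=97
step 6: append 42 -> window=[2, 71, 42] -> max=71
Window #4 max = 71

Answer: 71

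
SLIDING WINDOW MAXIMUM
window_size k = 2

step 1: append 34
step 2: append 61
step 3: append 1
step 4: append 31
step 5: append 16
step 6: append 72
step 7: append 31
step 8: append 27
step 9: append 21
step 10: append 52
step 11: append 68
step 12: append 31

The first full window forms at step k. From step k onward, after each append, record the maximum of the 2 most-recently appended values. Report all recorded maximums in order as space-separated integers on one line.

step 1: append 34 -> window=[34] (not full yet)
step 2: append 61 -> window=[34, 61] -> max=61
step 3: append 1 -> window=[61, 1] -> max=61
step 4: append 31 -> window=[1, 31] -> max=31
step 5: append 16 -> window=[31, 16] -> max=31
step 6: append 72 -> window=[16, 72] -> max=72
step 7: append 31 -> window=[72, 31] -> max=72
step 8: append 27 -> window=[31, 27] -> max=31
step 9: append 21 -> window=[27, 21] -> max=27
step 10: append 52 -> window=[21, 52] -> max=52
step 11: append 68 -> window=[52, 68] -> max=68
step 12: append 31 -> window=[68, 31] -> max=68

Answer: 61 61 31 31 72 72 31 27 52 68 68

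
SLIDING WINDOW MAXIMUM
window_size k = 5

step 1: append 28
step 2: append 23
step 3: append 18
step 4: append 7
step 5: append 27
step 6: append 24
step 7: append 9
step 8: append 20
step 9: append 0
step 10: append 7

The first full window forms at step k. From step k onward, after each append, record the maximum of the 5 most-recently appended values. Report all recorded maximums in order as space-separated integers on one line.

step 1: append 28 -> window=[28] (not full yet)
step 2: append 23 -> window=[28, 23] (not full yet)
step 3: append 18 -> window=[28, 23, 18] (not full yet)
step 4: append 7 -> window=[28, 23, 18, 7] (not full yet)
step 5: append 27 -> window=[28, 23, 18, 7, 27] -> max=28
step 6: append 24 -> window=[23, 18, 7, 27, 24] -> max=27
step 7: append 9 -> window=[18, 7, 27, 24, 9] -> max=27
step 8: append 20 -> window=[7, 27, 24, 9, 20] -> max=27
step 9: append 0 -> window=[27, 24, 9, 20, 0] -> max=27
step 10: append 7 -> window=[24, 9, 20, 0, 7] -> max=24

Answer: 28 27 27 27 27 24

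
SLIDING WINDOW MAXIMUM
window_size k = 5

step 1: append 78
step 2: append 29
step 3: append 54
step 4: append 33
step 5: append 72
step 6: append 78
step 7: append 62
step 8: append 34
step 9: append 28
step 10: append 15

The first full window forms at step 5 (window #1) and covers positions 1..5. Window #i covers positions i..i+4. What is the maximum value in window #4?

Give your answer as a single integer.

Answer: 78

Derivation:
step 1: append 78 -> window=[78] (not full yet)
step 2: append 29 -> window=[78, 29] (not full yet)
step 3: append 54 -> window=[78, 29, 54] (not full yet)
step 4: append 33 -> window=[78, 29, 54, 33] (not full yet)
step 5: append 72 -> window=[78, 29, 54, 33, 72] -> max=78
step 6: append 78 -> window=[29, 54, 33, 72, 78] -> max=78
step 7: append 62 -> window=[54, 33, 72, 78, 62] -> max=78
step 8: append 34 -> window=[33, 72, 78, 62, 34] -> max=78
Window #4 max = 78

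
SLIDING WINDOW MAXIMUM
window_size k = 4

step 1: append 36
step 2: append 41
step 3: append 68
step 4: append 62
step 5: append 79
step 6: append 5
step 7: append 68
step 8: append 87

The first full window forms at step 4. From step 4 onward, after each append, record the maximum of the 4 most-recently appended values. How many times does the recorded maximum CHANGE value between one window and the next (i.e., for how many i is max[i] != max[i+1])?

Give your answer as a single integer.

step 1: append 36 -> window=[36] (not full yet)
step 2: append 41 -> window=[36, 41] (not full yet)
step 3: append 68 -> window=[36, 41, 68] (not full yet)
step 4: append 62 -> window=[36, 41, 68, 62] -> max=68
step 5: append 79 -> window=[41, 68, 62, 79] -> max=79
step 6: append 5 -> window=[68, 62, 79, 5] -> max=79
step 7: append 68 -> window=[62, 79, 5, 68] -> max=79
step 8: append 87 -> window=[79, 5, 68, 87] -> max=87
Recorded maximums: 68 79 79 79 87
Changes between consecutive maximums: 2

Answer: 2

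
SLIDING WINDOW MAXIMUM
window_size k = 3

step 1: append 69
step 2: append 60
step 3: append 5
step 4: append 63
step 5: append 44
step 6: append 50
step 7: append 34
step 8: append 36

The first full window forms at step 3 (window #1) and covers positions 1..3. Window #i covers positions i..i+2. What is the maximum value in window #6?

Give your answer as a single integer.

Answer: 50

Derivation:
step 1: append 69 -> window=[69] (not full yet)
step 2: append 60 -> window=[69, 60] (not full yet)
step 3: append 5 -> window=[69, 60, 5] -> max=69
step 4: append 63 -> window=[60, 5, 63] -> max=63
step 5: append 44 -> window=[5, 63, 44] -> max=63
step 6: append 50 -> window=[63, 44, 50] -> max=63
step 7: append 34 -> window=[44, 50, 34] -> max=50
step 8: append 36 -> window=[50, 34, 36] -> max=50
Window #6 max = 50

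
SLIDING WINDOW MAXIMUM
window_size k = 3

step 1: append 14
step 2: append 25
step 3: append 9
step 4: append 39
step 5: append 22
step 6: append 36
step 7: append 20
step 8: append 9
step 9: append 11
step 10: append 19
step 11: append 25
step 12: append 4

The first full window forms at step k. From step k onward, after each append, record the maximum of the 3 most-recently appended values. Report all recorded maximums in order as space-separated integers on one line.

Answer: 25 39 39 39 36 36 20 19 25 25

Derivation:
step 1: append 14 -> window=[14] (not full yet)
step 2: append 25 -> window=[14, 25] (not full yet)
step 3: append 9 -> window=[14, 25, 9] -> max=25
step 4: append 39 -> window=[25, 9, 39] -> max=39
step 5: append 22 -> window=[9, 39, 22] -> max=39
step 6: append 36 -> window=[39, 22, 36] -> max=39
step 7: append 20 -> window=[22, 36, 20] -> max=36
step 8: append 9 -> window=[36, 20, 9] -> max=36
step 9: append 11 -> window=[20, 9, 11] -> max=20
step 10: append 19 -> window=[9, 11, 19] -> max=19
step 11: append 25 -> window=[11, 19, 25] -> max=25
step 12: append 4 -> window=[19, 25, 4] -> max=25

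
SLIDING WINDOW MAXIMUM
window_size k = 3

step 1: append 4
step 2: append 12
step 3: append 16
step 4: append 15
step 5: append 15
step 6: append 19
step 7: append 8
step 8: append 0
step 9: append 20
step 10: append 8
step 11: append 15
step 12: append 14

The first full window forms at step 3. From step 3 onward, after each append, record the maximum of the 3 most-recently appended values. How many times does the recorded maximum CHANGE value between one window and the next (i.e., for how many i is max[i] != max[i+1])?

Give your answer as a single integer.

step 1: append 4 -> window=[4] (not full yet)
step 2: append 12 -> window=[4, 12] (not full yet)
step 3: append 16 -> window=[4, 12, 16] -> max=16
step 4: append 15 -> window=[12, 16, 15] -> max=16
step 5: append 15 -> window=[16, 15, 15] -> max=16
step 6: append 19 -> window=[15, 15, 19] -> max=19
step 7: append 8 -> window=[15, 19, 8] -> max=19
step 8: append 0 -> window=[19, 8, 0] -> max=19
step 9: append 20 -> window=[8, 0, 20] -> max=20
step 10: append 8 -> window=[0, 20, 8] -> max=20
step 11: append 15 -> window=[20, 8, 15] -> max=20
step 12: append 14 -> window=[8, 15, 14] -> max=15
Recorded maximums: 16 16 16 19 19 19 20 20 20 15
Changes between consecutive maximums: 3

Answer: 3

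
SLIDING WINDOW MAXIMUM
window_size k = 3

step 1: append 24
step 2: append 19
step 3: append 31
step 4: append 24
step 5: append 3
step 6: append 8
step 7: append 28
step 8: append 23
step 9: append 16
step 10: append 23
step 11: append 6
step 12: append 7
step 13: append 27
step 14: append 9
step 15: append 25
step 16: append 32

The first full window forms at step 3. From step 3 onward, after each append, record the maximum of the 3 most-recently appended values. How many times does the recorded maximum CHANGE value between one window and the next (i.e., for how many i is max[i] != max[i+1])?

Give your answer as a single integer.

step 1: append 24 -> window=[24] (not full yet)
step 2: append 19 -> window=[24, 19] (not full yet)
step 3: append 31 -> window=[24, 19, 31] -> max=31
step 4: append 24 -> window=[19, 31, 24] -> max=31
step 5: append 3 -> window=[31, 24, 3] -> max=31
step 6: append 8 -> window=[24, 3, 8] -> max=24
step 7: append 28 -> window=[3, 8, 28] -> max=28
step 8: append 23 -> window=[8, 28, 23] -> max=28
step 9: append 16 -> window=[28, 23, 16] -> max=28
step 10: append 23 -> window=[23, 16, 23] -> max=23
step 11: append 6 -> window=[16, 23, 6] -> max=23
step 12: append 7 -> window=[23, 6, 7] -> max=23
step 13: append 27 -> window=[6, 7, 27] -> max=27
step 14: append 9 -> window=[7, 27, 9] -> max=27
step 15: append 25 -> window=[27, 9, 25] -> max=27
step 16: append 32 -> window=[9, 25, 32] -> max=32
Recorded maximums: 31 31 31 24 28 28 28 23 23 23 27 27 27 32
Changes between consecutive maximums: 5

Answer: 5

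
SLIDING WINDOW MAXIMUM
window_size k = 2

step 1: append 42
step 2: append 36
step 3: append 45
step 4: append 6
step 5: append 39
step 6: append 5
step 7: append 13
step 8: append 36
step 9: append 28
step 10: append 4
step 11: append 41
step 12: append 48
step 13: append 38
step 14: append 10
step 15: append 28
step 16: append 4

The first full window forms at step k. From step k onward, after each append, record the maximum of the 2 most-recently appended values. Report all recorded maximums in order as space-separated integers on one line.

step 1: append 42 -> window=[42] (not full yet)
step 2: append 36 -> window=[42, 36] -> max=42
step 3: append 45 -> window=[36, 45] -> max=45
step 4: append 6 -> window=[45, 6] -> max=45
step 5: append 39 -> window=[6, 39] -> max=39
step 6: append 5 -> window=[39, 5] -> max=39
step 7: append 13 -> window=[5, 13] -> max=13
step 8: append 36 -> window=[13, 36] -> max=36
step 9: append 28 -> window=[36, 28] -> max=36
step 10: append 4 -> window=[28, 4] -> max=28
step 11: append 41 -> window=[4, 41] -> max=41
step 12: append 48 -> window=[41, 48] -> max=48
step 13: append 38 -> window=[48, 38] -> max=48
step 14: append 10 -> window=[38, 10] -> max=38
step 15: append 28 -> window=[10, 28] -> max=28
step 16: append 4 -> window=[28, 4] -> max=28

Answer: 42 45 45 39 39 13 36 36 28 41 48 48 38 28 28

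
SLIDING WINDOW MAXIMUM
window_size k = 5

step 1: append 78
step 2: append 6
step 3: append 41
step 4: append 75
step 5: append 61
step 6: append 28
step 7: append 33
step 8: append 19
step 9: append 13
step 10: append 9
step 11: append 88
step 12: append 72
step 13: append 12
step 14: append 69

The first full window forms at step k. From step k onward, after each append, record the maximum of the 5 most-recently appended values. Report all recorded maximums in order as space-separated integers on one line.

Answer: 78 75 75 75 61 33 88 88 88 88

Derivation:
step 1: append 78 -> window=[78] (not full yet)
step 2: append 6 -> window=[78, 6] (not full yet)
step 3: append 41 -> window=[78, 6, 41] (not full yet)
step 4: append 75 -> window=[78, 6, 41, 75] (not full yet)
step 5: append 61 -> window=[78, 6, 41, 75, 61] -> max=78
step 6: append 28 -> window=[6, 41, 75, 61, 28] -> max=75
step 7: append 33 -> window=[41, 75, 61, 28, 33] -> max=75
step 8: append 19 -> window=[75, 61, 28, 33, 19] -> max=75
step 9: append 13 -> window=[61, 28, 33, 19, 13] -> max=61
step 10: append 9 -> window=[28, 33, 19, 13, 9] -> max=33
step 11: append 88 -> window=[33, 19, 13, 9, 88] -> max=88
step 12: append 72 -> window=[19, 13, 9, 88, 72] -> max=88
step 13: append 12 -> window=[13, 9, 88, 72, 12] -> max=88
step 14: append 69 -> window=[9, 88, 72, 12, 69] -> max=88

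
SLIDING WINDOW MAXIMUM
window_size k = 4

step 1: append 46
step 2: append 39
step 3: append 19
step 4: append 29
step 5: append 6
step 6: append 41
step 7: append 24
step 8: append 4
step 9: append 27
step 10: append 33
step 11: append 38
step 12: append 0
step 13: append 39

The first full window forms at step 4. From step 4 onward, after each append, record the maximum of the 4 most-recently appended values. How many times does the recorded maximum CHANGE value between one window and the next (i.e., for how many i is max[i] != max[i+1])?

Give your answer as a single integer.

Answer: 5

Derivation:
step 1: append 46 -> window=[46] (not full yet)
step 2: append 39 -> window=[46, 39] (not full yet)
step 3: append 19 -> window=[46, 39, 19] (not full yet)
step 4: append 29 -> window=[46, 39, 19, 29] -> max=46
step 5: append 6 -> window=[39, 19, 29, 6] -> max=39
step 6: append 41 -> window=[19, 29, 6, 41] -> max=41
step 7: append 24 -> window=[29, 6, 41, 24] -> max=41
step 8: append 4 -> window=[6, 41, 24, 4] -> max=41
step 9: append 27 -> window=[41, 24, 4, 27] -> max=41
step 10: append 33 -> window=[24, 4, 27, 33] -> max=33
step 11: append 38 -> window=[4, 27, 33, 38] -> max=38
step 12: append 0 -> window=[27, 33, 38, 0] -> max=38
step 13: append 39 -> window=[33, 38, 0, 39] -> max=39
Recorded maximums: 46 39 41 41 41 41 33 38 38 39
Changes between consecutive maximums: 5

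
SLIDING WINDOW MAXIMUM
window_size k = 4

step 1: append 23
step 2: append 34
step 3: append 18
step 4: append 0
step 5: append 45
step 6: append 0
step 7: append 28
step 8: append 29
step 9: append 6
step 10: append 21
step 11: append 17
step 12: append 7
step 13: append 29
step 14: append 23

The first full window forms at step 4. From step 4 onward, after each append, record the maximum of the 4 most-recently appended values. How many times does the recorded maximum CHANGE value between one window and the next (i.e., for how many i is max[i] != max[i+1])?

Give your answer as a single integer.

step 1: append 23 -> window=[23] (not full yet)
step 2: append 34 -> window=[23, 34] (not full yet)
step 3: append 18 -> window=[23, 34, 18] (not full yet)
step 4: append 0 -> window=[23, 34, 18, 0] -> max=34
step 5: append 45 -> window=[34, 18, 0, 45] -> max=45
step 6: append 0 -> window=[18, 0, 45, 0] -> max=45
step 7: append 28 -> window=[0, 45, 0, 28] -> max=45
step 8: append 29 -> window=[45, 0, 28, 29] -> max=45
step 9: append 6 -> window=[0, 28, 29, 6] -> max=29
step 10: append 21 -> window=[28, 29, 6, 21] -> max=29
step 11: append 17 -> window=[29, 6, 21, 17] -> max=29
step 12: append 7 -> window=[6, 21, 17, 7] -> max=21
step 13: append 29 -> window=[21, 17, 7, 29] -> max=29
step 14: append 23 -> window=[17, 7, 29, 23] -> max=29
Recorded maximums: 34 45 45 45 45 29 29 29 21 29 29
Changes between consecutive maximums: 4

Answer: 4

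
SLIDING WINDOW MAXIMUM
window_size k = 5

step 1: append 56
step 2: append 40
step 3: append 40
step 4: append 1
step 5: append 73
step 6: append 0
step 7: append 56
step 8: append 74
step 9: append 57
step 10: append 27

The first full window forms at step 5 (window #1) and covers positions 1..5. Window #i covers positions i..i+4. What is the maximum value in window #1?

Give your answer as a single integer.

Answer: 73

Derivation:
step 1: append 56 -> window=[56] (not full yet)
step 2: append 40 -> window=[56, 40] (not full yet)
step 3: append 40 -> window=[56, 40, 40] (not full yet)
step 4: append 1 -> window=[56, 40, 40, 1] (not full yet)
step 5: append 73 -> window=[56, 40, 40, 1, 73] -> max=73
Window #1 max = 73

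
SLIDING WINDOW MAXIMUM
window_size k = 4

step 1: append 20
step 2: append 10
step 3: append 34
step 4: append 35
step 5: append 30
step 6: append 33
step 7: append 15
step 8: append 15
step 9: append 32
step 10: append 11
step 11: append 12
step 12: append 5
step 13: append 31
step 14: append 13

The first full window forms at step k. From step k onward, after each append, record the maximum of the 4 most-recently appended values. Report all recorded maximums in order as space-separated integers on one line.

step 1: append 20 -> window=[20] (not full yet)
step 2: append 10 -> window=[20, 10] (not full yet)
step 3: append 34 -> window=[20, 10, 34] (not full yet)
step 4: append 35 -> window=[20, 10, 34, 35] -> max=35
step 5: append 30 -> window=[10, 34, 35, 30] -> max=35
step 6: append 33 -> window=[34, 35, 30, 33] -> max=35
step 7: append 15 -> window=[35, 30, 33, 15] -> max=35
step 8: append 15 -> window=[30, 33, 15, 15] -> max=33
step 9: append 32 -> window=[33, 15, 15, 32] -> max=33
step 10: append 11 -> window=[15, 15, 32, 11] -> max=32
step 11: append 12 -> window=[15, 32, 11, 12] -> max=32
step 12: append 5 -> window=[32, 11, 12, 5] -> max=32
step 13: append 31 -> window=[11, 12, 5, 31] -> max=31
step 14: append 13 -> window=[12, 5, 31, 13] -> max=31

Answer: 35 35 35 35 33 33 32 32 32 31 31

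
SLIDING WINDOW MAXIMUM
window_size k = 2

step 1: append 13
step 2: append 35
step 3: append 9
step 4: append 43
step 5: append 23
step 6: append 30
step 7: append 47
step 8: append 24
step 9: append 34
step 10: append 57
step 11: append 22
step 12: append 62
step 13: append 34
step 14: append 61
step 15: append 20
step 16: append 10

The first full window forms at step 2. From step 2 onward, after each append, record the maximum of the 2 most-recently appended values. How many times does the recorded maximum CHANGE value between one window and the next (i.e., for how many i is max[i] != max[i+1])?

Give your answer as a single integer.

Answer: 8

Derivation:
step 1: append 13 -> window=[13] (not full yet)
step 2: append 35 -> window=[13, 35] -> max=35
step 3: append 9 -> window=[35, 9] -> max=35
step 4: append 43 -> window=[9, 43] -> max=43
step 5: append 23 -> window=[43, 23] -> max=43
step 6: append 30 -> window=[23, 30] -> max=30
step 7: append 47 -> window=[30, 47] -> max=47
step 8: append 24 -> window=[47, 24] -> max=47
step 9: append 34 -> window=[24, 34] -> max=34
step 10: append 57 -> window=[34, 57] -> max=57
step 11: append 22 -> window=[57, 22] -> max=57
step 12: append 62 -> window=[22, 62] -> max=62
step 13: append 34 -> window=[62, 34] -> max=62
step 14: append 61 -> window=[34, 61] -> max=61
step 15: append 20 -> window=[61, 20] -> max=61
step 16: append 10 -> window=[20, 10] -> max=20
Recorded maximums: 35 35 43 43 30 47 47 34 57 57 62 62 61 61 20
Changes between consecutive maximums: 8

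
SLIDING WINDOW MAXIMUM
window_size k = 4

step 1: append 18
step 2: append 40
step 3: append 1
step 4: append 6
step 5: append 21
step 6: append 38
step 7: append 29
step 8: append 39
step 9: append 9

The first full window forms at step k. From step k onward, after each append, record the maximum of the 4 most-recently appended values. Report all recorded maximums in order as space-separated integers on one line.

step 1: append 18 -> window=[18] (not full yet)
step 2: append 40 -> window=[18, 40] (not full yet)
step 3: append 1 -> window=[18, 40, 1] (not full yet)
step 4: append 6 -> window=[18, 40, 1, 6] -> max=40
step 5: append 21 -> window=[40, 1, 6, 21] -> max=40
step 6: append 38 -> window=[1, 6, 21, 38] -> max=38
step 7: append 29 -> window=[6, 21, 38, 29] -> max=38
step 8: append 39 -> window=[21, 38, 29, 39] -> max=39
step 9: append 9 -> window=[38, 29, 39, 9] -> max=39

Answer: 40 40 38 38 39 39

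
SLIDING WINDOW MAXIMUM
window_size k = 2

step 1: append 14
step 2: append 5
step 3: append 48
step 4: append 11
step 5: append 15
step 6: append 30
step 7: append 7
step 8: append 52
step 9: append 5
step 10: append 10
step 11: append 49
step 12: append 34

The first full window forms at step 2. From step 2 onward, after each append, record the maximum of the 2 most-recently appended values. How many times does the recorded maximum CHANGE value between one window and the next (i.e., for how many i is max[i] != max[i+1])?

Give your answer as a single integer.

step 1: append 14 -> window=[14] (not full yet)
step 2: append 5 -> window=[14, 5] -> max=14
step 3: append 48 -> window=[5, 48] -> max=48
step 4: append 11 -> window=[48, 11] -> max=48
step 5: append 15 -> window=[11, 15] -> max=15
step 6: append 30 -> window=[15, 30] -> max=30
step 7: append 7 -> window=[30, 7] -> max=30
step 8: append 52 -> window=[7, 52] -> max=52
step 9: append 5 -> window=[52, 5] -> max=52
step 10: append 10 -> window=[5, 10] -> max=10
step 11: append 49 -> window=[10, 49] -> max=49
step 12: append 34 -> window=[49, 34] -> max=49
Recorded maximums: 14 48 48 15 30 30 52 52 10 49 49
Changes between consecutive maximums: 6

Answer: 6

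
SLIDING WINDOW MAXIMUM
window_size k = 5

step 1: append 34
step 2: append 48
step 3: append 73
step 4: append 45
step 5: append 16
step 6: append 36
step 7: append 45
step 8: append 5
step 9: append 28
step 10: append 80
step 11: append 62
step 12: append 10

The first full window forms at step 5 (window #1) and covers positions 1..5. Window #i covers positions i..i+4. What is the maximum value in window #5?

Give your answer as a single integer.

Answer: 45

Derivation:
step 1: append 34 -> window=[34] (not full yet)
step 2: append 48 -> window=[34, 48] (not full yet)
step 3: append 73 -> window=[34, 48, 73] (not full yet)
step 4: append 45 -> window=[34, 48, 73, 45] (not full yet)
step 5: append 16 -> window=[34, 48, 73, 45, 16] -> max=73
step 6: append 36 -> window=[48, 73, 45, 16, 36] -> max=73
step 7: append 45 -> window=[73, 45, 16, 36, 45] -> max=73
step 8: append 5 -> window=[45, 16, 36, 45, 5] -> max=45
step 9: append 28 -> window=[16, 36, 45, 5, 28] -> max=45
Window #5 max = 45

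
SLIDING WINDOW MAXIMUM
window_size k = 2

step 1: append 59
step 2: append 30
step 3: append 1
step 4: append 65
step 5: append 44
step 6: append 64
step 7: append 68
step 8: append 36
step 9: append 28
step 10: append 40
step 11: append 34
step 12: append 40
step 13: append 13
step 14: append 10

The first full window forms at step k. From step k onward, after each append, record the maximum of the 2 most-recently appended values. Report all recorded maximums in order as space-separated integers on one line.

Answer: 59 30 65 65 64 68 68 36 40 40 40 40 13

Derivation:
step 1: append 59 -> window=[59] (not full yet)
step 2: append 30 -> window=[59, 30] -> max=59
step 3: append 1 -> window=[30, 1] -> max=30
step 4: append 65 -> window=[1, 65] -> max=65
step 5: append 44 -> window=[65, 44] -> max=65
step 6: append 64 -> window=[44, 64] -> max=64
step 7: append 68 -> window=[64, 68] -> max=68
step 8: append 36 -> window=[68, 36] -> max=68
step 9: append 28 -> window=[36, 28] -> max=36
step 10: append 40 -> window=[28, 40] -> max=40
step 11: append 34 -> window=[40, 34] -> max=40
step 12: append 40 -> window=[34, 40] -> max=40
step 13: append 13 -> window=[40, 13] -> max=40
step 14: append 10 -> window=[13, 10] -> max=13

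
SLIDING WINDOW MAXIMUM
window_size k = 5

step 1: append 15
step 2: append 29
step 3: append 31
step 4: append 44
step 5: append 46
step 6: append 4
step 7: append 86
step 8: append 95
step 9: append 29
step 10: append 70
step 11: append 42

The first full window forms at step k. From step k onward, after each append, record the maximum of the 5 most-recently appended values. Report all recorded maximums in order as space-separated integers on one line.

step 1: append 15 -> window=[15] (not full yet)
step 2: append 29 -> window=[15, 29] (not full yet)
step 3: append 31 -> window=[15, 29, 31] (not full yet)
step 4: append 44 -> window=[15, 29, 31, 44] (not full yet)
step 5: append 46 -> window=[15, 29, 31, 44, 46] -> max=46
step 6: append 4 -> window=[29, 31, 44, 46, 4] -> max=46
step 7: append 86 -> window=[31, 44, 46, 4, 86] -> max=86
step 8: append 95 -> window=[44, 46, 4, 86, 95] -> max=95
step 9: append 29 -> window=[46, 4, 86, 95, 29] -> max=95
step 10: append 70 -> window=[4, 86, 95, 29, 70] -> max=95
step 11: append 42 -> window=[86, 95, 29, 70, 42] -> max=95

Answer: 46 46 86 95 95 95 95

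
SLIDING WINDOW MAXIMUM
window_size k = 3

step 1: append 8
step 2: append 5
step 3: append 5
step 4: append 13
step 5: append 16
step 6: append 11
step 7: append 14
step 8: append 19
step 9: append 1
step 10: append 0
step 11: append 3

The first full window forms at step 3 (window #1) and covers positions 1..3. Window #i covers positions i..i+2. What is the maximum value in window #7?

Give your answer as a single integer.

Answer: 19

Derivation:
step 1: append 8 -> window=[8] (not full yet)
step 2: append 5 -> window=[8, 5] (not full yet)
step 3: append 5 -> window=[8, 5, 5] -> max=8
step 4: append 13 -> window=[5, 5, 13] -> max=13
step 5: append 16 -> window=[5, 13, 16] -> max=16
step 6: append 11 -> window=[13, 16, 11] -> max=16
step 7: append 14 -> window=[16, 11, 14] -> max=16
step 8: append 19 -> window=[11, 14, 19] -> max=19
step 9: append 1 -> window=[14, 19, 1] -> max=19
Window #7 max = 19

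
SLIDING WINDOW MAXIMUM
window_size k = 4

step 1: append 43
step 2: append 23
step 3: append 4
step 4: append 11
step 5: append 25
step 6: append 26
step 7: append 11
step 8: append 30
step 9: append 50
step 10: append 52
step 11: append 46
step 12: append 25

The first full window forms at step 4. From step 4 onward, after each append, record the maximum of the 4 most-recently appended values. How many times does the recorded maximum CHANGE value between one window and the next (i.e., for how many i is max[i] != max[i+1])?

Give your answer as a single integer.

Answer: 5

Derivation:
step 1: append 43 -> window=[43] (not full yet)
step 2: append 23 -> window=[43, 23] (not full yet)
step 3: append 4 -> window=[43, 23, 4] (not full yet)
step 4: append 11 -> window=[43, 23, 4, 11] -> max=43
step 5: append 25 -> window=[23, 4, 11, 25] -> max=25
step 6: append 26 -> window=[4, 11, 25, 26] -> max=26
step 7: append 11 -> window=[11, 25, 26, 11] -> max=26
step 8: append 30 -> window=[25, 26, 11, 30] -> max=30
step 9: append 50 -> window=[26, 11, 30, 50] -> max=50
step 10: append 52 -> window=[11, 30, 50, 52] -> max=52
step 11: append 46 -> window=[30, 50, 52, 46] -> max=52
step 12: append 25 -> window=[50, 52, 46, 25] -> max=52
Recorded maximums: 43 25 26 26 30 50 52 52 52
Changes between consecutive maximums: 5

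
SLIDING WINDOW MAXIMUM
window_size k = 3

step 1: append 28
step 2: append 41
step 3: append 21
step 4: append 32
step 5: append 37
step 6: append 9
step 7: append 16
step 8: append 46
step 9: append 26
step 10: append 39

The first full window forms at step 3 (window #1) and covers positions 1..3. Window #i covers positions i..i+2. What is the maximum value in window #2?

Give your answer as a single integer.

step 1: append 28 -> window=[28] (not full yet)
step 2: append 41 -> window=[28, 41] (not full yet)
step 3: append 21 -> window=[28, 41, 21] -> max=41
step 4: append 32 -> window=[41, 21, 32] -> max=41
Window #2 max = 41

Answer: 41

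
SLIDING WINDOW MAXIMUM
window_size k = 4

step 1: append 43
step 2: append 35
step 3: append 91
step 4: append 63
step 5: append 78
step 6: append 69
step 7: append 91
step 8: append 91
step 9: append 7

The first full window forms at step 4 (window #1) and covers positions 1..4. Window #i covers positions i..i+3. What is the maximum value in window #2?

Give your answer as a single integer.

step 1: append 43 -> window=[43] (not full yet)
step 2: append 35 -> window=[43, 35] (not full yet)
step 3: append 91 -> window=[43, 35, 91] (not full yet)
step 4: append 63 -> window=[43, 35, 91, 63] -> max=91
step 5: append 78 -> window=[35, 91, 63, 78] -> max=91
Window #2 max = 91

Answer: 91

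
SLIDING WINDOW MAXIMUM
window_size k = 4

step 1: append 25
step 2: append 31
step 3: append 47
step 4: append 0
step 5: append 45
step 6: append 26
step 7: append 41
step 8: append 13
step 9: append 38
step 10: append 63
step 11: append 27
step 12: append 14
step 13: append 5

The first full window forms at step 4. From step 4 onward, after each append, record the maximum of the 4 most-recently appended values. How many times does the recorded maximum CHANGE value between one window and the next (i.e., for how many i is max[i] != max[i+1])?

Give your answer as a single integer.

step 1: append 25 -> window=[25] (not full yet)
step 2: append 31 -> window=[25, 31] (not full yet)
step 3: append 47 -> window=[25, 31, 47] (not full yet)
step 4: append 0 -> window=[25, 31, 47, 0] -> max=47
step 5: append 45 -> window=[31, 47, 0, 45] -> max=47
step 6: append 26 -> window=[47, 0, 45, 26] -> max=47
step 7: append 41 -> window=[0, 45, 26, 41] -> max=45
step 8: append 13 -> window=[45, 26, 41, 13] -> max=45
step 9: append 38 -> window=[26, 41, 13, 38] -> max=41
step 10: append 63 -> window=[41, 13, 38, 63] -> max=63
step 11: append 27 -> window=[13, 38, 63, 27] -> max=63
step 12: append 14 -> window=[38, 63, 27, 14] -> max=63
step 13: append 5 -> window=[63, 27, 14, 5] -> max=63
Recorded maximums: 47 47 47 45 45 41 63 63 63 63
Changes between consecutive maximums: 3

Answer: 3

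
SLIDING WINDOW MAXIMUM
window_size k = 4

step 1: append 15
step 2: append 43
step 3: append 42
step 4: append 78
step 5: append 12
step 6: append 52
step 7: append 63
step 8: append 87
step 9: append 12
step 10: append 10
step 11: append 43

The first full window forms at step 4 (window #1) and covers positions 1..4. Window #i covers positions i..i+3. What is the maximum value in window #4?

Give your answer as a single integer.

step 1: append 15 -> window=[15] (not full yet)
step 2: append 43 -> window=[15, 43] (not full yet)
step 3: append 42 -> window=[15, 43, 42] (not full yet)
step 4: append 78 -> window=[15, 43, 42, 78] -> max=78
step 5: append 12 -> window=[43, 42, 78, 12] -> max=78
step 6: append 52 -> window=[42, 78, 12, 52] -> max=78
step 7: append 63 -> window=[78, 12, 52, 63] -> max=78
Window #4 max = 78

Answer: 78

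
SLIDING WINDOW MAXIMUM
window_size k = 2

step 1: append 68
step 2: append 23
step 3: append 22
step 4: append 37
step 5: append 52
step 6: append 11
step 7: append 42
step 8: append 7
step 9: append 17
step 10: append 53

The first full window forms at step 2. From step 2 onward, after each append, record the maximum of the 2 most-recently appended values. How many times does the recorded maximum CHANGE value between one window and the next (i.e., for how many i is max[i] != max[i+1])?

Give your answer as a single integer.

Answer: 6

Derivation:
step 1: append 68 -> window=[68] (not full yet)
step 2: append 23 -> window=[68, 23] -> max=68
step 3: append 22 -> window=[23, 22] -> max=23
step 4: append 37 -> window=[22, 37] -> max=37
step 5: append 52 -> window=[37, 52] -> max=52
step 6: append 11 -> window=[52, 11] -> max=52
step 7: append 42 -> window=[11, 42] -> max=42
step 8: append 7 -> window=[42, 7] -> max=42
step 9: append 17 -> window=[7, 17] -> max=17
step 10: append 53 -> window=[17, 53] -> max=53
Recorded maximums: 68 23 37 52 52 42 42 17 53
Changes between consecutive maximums: 6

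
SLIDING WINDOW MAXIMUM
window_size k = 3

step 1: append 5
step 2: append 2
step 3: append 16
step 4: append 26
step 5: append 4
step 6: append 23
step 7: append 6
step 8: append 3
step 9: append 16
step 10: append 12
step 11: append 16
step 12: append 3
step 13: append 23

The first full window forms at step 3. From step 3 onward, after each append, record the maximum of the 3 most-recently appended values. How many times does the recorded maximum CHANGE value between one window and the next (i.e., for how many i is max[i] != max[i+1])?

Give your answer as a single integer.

Answer: 4

Derivation:
step 1: append 5 -> window=[5] (not full yet)
step 2: append 2 -> window=[5, 2] (not full yet)
step 3: append 16 -> window=[5, 2, 16] -> max=16
step 4: append 26 -> window=[2, 16, 26] -> max=26
step 5: append 4 -> window=[16, 26, 4] -> max=26
step 6: append 23 -> window=[26, 4, 23] -> max=26
step 7: append 6 -> window=[4, 23, 6] -> max=23
step 8: append 3 -> window=[23, 6, 3] -> max=23
step 9: append 16 -> window=[6, 3, 16] -> max=16
step 10: append 12 -> window=[3, 16, 12] -> max=16
step 11: append 16 -> window=[16, 12, 16] -> max=16
step 12: append 3 -> window=[12, 16, 3] -> max=16
step 13: append 23 -> window=[16, 3, 23] -> max=23
Recorded maximums: 16 26 26 26 23 23 16 16 16 16 23
Changes between consecutive maximums: 4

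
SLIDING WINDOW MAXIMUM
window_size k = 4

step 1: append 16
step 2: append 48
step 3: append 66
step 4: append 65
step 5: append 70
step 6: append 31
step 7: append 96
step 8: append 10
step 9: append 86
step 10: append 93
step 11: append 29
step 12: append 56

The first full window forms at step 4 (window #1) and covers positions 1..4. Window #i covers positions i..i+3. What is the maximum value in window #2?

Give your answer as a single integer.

step 1: append 16 -> window=[16] (not full yet)
step 2: append 48 -> window=[16, 48] (not full yet)
step 3: append 66 -> window=[16, 48, 66] (not full yet)
step 4: append 65 -> window=[16, 48, 66, 65] -> max=66
step 5: append 70 -> window=[48, 66, 65, 70] -> max=70
Window #2 max = 70

Answer: 70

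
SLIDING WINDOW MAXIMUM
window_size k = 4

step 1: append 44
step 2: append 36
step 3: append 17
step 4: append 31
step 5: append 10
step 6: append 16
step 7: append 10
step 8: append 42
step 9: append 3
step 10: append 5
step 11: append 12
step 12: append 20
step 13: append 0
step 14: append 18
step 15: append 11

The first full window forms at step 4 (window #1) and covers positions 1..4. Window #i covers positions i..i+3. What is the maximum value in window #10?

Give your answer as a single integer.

Answer: 20

Derivation:
step 1: append 44 -> window=[44] (not full yet)
step 2: append 36 -> window=[44, 36] (not full yet)
step 3: append 17 -> window=[44, 36, 17] (not full yet)
step 4: append 31 -> window=[44, 36, 17, 31] -> max=44
step 5: append 10 -> window=[36, 17, 31, 10] -> max=36
step 6: append 16 -> window=[17, 31, 10, 16] -> max=31
step 7: append 10 -> window=[31, 10, 16, 10] -> max=31
step 8: append 42 -> window=[10, 16, 10, 42] -> max=42
step 9: append 3 -> window=[16, 10, 42, 3] -> max=42
step 10: append 5 -> window=[10, 42, 3, 5] -> max=42
step 11: append 12 -> window=[42, 3, 5, 12] -> max=42
step 12: append 20 -> window=[3, 5, 12, 20] -> max=20
step 13: append 0 -> window=[5, 12, 20, 0] -> max=20
Window #10 max = 20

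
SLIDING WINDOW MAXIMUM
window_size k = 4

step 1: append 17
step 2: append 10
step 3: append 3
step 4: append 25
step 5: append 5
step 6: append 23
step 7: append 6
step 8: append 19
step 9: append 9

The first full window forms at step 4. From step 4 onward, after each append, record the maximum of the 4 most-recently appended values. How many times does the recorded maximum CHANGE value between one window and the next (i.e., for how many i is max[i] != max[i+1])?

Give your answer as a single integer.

Answer: 1

Derivation:
step 1: append 17 -> window=[17] (not full yet)
step 2: append 10 -> window=[17, 10] (not full yet)
step 3: append 3 -> window=[17, 10, 3] (not full yet)
step 4: append 25 -> window=[17, 10, 3, 25] -> max=25
step 5: append 5 -> window=[10, 3, 25, 5] -> max=25
step 6: append 23 -> window=[3, 25, 5, 23] -> max=25
step 7: append 6 -> window=[25, 5, 23, 6] -> max=25
step 8: append 19 -> window=[5, 23, 6, 19] -> max=23
step 9: append 9 -> window=[23, 6, 19, 9] -> max=23
Recorded maximums: 25 25 25 25 23 23
Changes between consecutive maximums: 1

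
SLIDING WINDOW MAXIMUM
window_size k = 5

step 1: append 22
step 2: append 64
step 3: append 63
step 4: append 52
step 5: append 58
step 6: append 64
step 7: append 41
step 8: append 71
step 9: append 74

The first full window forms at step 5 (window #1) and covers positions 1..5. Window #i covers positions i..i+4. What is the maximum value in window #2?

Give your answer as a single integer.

Answer: 64

Derivation:
step 1: append 22 -> window=[22] (not full yet)
step 2: append 64 -> window=[22, 64] (not full yet)
step 3: append 63 -> window=[22, 64, 63] (not full yet)
step 4: append 52 -> window=[22, 64, 63, 52] (not full yet)
step 5: append 58 -> window=[22, 64, 63, 52, 58] -> max=64
step 6: append 64 -> window=[64, 63, 52, 58, 64] -> max=64
Window #2 max = 64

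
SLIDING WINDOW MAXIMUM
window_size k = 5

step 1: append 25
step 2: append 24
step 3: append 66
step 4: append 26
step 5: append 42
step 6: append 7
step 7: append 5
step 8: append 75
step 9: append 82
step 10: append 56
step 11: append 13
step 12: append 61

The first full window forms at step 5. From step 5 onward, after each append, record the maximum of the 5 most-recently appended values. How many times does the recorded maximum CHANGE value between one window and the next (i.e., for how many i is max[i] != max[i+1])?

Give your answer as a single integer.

step 1: append 25 -> window=[25] (not full yet)
step 2: append 24 -> window=[25, 24] (not full yet)
step 3: append 66 -> window=[25, 24, 66] (not full yet)
step 4: append 26 -> window=[25, 24, 66, 26] (not full yet)
step 5: append 42 -> window=[25, 24, 66, 26, 42] -> max=66
step 6: append 7 -> window=[24, 66, 26, 42, 7] -> max=66
step 7: append 5 -> window=[66, 26, 42, 7, 5] -> max=66
step 8: append 75 -> window=[26, 42, 7, 5, 75] -> max=75
step 9: append 82 -> window=[42, 7, 5, 75, 82] -> max=82
step 10: append 56 -> window=[7, 5, 75, 82, 56] -> max=82
step 11: append 13 -> window=[5, 75, 82, 56, 13] -> max=82
step 12: append 61 -> window=[75, 82, 56, 13, 61] -> max=82
Recorded maximums: 66 66 66 75 82 82 82 82
Changes between consecutive maximums: 2

Answer: 2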